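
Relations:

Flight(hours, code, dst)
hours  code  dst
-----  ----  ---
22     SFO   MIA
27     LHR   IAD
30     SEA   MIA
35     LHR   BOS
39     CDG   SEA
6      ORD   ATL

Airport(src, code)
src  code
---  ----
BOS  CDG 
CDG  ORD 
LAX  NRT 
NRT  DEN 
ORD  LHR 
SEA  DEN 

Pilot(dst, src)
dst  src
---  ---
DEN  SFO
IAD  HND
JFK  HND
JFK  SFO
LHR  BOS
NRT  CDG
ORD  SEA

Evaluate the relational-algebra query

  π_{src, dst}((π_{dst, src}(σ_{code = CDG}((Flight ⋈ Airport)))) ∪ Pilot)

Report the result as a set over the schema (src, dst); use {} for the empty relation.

Natural join on code: {(27, LHR, IAD, ORD), (35, LHR, BOS, ORD), (39, CDG, SEA, BOS), (6, ORD, ATL, CDG)}
Apply σ_{code = CDG}; surviving tuples: {(39, CDG, SEA, BOS)}
Keep only column(s) dst, src: {(SEA, BOS)}
Union: {(SEA, BOS)} with {(DEN, SFO), (IAD, HND), (JFK, HND), (JFK, SFO), (LHR, BOS), (NRT, CDG), (ORD, SEA)} → {(DEN, SFO), (IAD, HND), (JFK, HND), (JFK, SFO), (LHR, BOS), (NRT, CDG), (ORD, SEA), (SEA, BOS)}
Keep only column(s) src, dst: {(BOS, LHR), (BOS, SEA), (CDG, NRT), (HND, IAD), (HND, JFK), (SEA, ORD), (SFO, DEN), (SFO, JFK)}

{(BOS, LHR), (BOS, SEA), (CDG, NRT), (HND, IAD), (HND, JFK), (SEA, ORD), (SFO, DEN), (SFO, JFK)}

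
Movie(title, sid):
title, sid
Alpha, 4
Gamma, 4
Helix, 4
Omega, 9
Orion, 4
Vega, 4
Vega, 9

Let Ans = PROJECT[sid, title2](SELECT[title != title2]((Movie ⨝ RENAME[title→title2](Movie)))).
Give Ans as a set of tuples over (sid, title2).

ρ[title→title2]: schema becomes (title2, sid); tuples unchanged.
Joining Movie and RENAME[title→title2](Movie) on sid yields {(Alpha, 4, Alpha), (Alpha, 4, Gamma), (Alpha, 4, Helix), (Alpha, 4, Orion), (Alpha, 4, Vega), (Gamma, 4, Alpha), (Gamma, 4, Gamma), (Gamma, 4, Helix), (Gamma, 4, Orion), (Gamma, 4, Vega), (Helix, 4, Alpha), (Helix, 4, Gamma), (Helix, 4, Helix), (Helix, 4, Orion), (Helix, 4, Vega), (Omega, 9, Omega), (Omega, 9, Vega), (Orion, 4, Alpha), (Orion, 4, Gamma), (Orion, 4, Helix), (Orion, 4, Orion), (Orion, 4, Vega), (Vega, 4, Alpha), (Vega, 4, Gamma), (Vega, 4, Helix), (Vega, 4, Orion), (Vega, 4, Vega), (Vega, 9, Omega), (Vega, 9, Vega)}.
Apply σ_{title != title2}; surviving tuples: {(Alpha, 4, Gamma), (Alpha, 4, Helix), (Alpha, 4, Orion), (Alpha, 4, Vega), (Gamma, 4, Alpha), (Gamma, 4, Helix), (Gamma, 4, Orion), (Gamma, 4, Vega), (Helix, 4, Alpha), (Helix, 4, Gamma), (Helix, 4, Orion), (Helix, 4, Vega), (Omega, 9, Vega), (Orion, 4, Alpha), (Orion, 4, Gamma), (Orion, 4, Helix), (Orion, 4, Vega), (Vega, 4, Alpha), (Vega, 4, Gamma), (Vega, 4, Helix), (Vega, 4, Orion), (Vega, 9, Omega)}
π_{sid, title2} gives {(4, Alpha), (4, Gamma), (4, Helix), (4, Orion), (4, Vega), (9, Omega), (9, Vega)} (15 duplicate(s) eliminated).

{(4, Alpha), (4, Gamma), (4, Helix), (4, Orion), (4, Vega), (9, Omega), (9, Vega)}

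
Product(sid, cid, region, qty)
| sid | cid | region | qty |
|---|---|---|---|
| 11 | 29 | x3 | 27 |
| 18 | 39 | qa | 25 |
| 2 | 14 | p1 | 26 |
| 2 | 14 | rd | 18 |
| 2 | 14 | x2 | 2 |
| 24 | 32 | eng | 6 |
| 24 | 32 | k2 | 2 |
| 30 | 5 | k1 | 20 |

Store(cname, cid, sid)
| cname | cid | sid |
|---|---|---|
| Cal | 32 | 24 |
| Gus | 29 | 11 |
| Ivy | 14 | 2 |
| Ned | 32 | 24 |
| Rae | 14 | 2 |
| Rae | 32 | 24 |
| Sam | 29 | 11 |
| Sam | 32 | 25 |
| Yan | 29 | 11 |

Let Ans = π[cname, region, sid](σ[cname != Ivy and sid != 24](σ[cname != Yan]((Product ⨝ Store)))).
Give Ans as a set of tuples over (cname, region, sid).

{(Gus, x3, 11), (Rae, p1, 2), (Rae, rd, 2), (Rae, x2, 2), (Sam, x3, 11)}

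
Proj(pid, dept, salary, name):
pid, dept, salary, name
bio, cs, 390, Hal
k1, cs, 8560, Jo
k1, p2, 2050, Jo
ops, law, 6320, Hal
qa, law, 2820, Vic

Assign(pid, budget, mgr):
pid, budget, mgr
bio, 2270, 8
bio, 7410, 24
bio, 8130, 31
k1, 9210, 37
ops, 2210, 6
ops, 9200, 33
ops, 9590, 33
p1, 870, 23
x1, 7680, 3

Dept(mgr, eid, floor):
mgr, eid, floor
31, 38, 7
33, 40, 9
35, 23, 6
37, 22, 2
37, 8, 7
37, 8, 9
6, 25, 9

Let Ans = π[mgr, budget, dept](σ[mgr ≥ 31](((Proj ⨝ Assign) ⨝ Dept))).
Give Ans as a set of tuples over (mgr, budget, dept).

Joining Proj and Assign on pid yields {(bio, cs, 390, Hal, 2270, 8), (bio, cs, 390, Hal, 7410, 24), (bio, cs, 390, Hal, 8130, 31), (k1, cs, 8560, Jo, 9210, 37), (k1, p2, 2050, Jo, 9210, 37), (ops, law, 6320, Hal, 2210, 6), (ops, law, 6320, Hal, 9200, 33), (ops, law, 6320, Hal, 9590, 33)}.
Joining (Proj ⨝ Assign) and Dept on mgr yields {(bio, cs, 390, Hal, 8130, 31, 38, 7), (k1, cs, 8560, Jo, 9210, 37, 22, 2), (k1, cs, 8560, Jo, 9210, 37, 8, 7), (k1, cs, 8560, Jo, 9210, 37, 8, 9), (k1, p2, 2050, Jo, 9210, 37, 22, 2), (k1, p2, 2050, Jo, 9210, 37, 8, 7), (k1, p2, 2050, Jo, 9210, 37, 8, 9), (ops, law, 6320, Hal, 2210, 6, 25, 9), (ops, law, 6320, Hal, 9200, 33, 40, 9), (ops, law, 6320, Hal, 9590, 33, 40, 9)}.
σ[mgr ≥ 31]: keep tuples satisfying mgr ≥ 31 → {(bio, cs, 390, Hal, 8130, 31, 38, 7), (k1, cs, 8560, Jo, 9210, 37, 22, 2), (k1, cs, 8560, Jo, 9210, 37, 8, 7), (k1, cs, 8560, Jo, 9210, 37, 8, 9), (k1, p2, 2050, Jo, 9210, 37, 22, 2), (k1, p2, 2050, Jo, 9210, 37, 8, 7), (k1, p2, 2050, Jo, 9210, 37, 8, 9), (ops, law, 6320, Hal, 9200, 33, 40, 9), (ops, law, 6320, Hal, 9590, 33, 40, 9)}
Projecting to mgr, budget, dept (4 duplicate(s) eliminated): {(31, 8130, cs), (33, 9200, law), (33, 9590, law), (37, 9210, cs), (37, 9210, p2)}

{(31, 8130, cs), (33, 9200, law), (33, 9590, law), (37, 9210, cs), (37, 9210, p2)}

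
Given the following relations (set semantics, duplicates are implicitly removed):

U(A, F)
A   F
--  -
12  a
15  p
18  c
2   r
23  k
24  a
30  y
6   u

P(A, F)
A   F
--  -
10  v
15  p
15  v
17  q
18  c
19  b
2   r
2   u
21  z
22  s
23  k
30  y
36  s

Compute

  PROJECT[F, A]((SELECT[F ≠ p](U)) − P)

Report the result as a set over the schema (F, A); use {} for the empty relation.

σ[F ≠ p]: keep tuples satisfying F ≠ p → {(12, a), (18, c), (2, r), (23, k), (24, a), (30, y), (6, u)}
Taking the difference: {(12, a), (24, a), (6, u)}
Projecting to F, A: {(a, 12), (a, 24), (u, 6)}

{(a, 12), (a, 24), (u, 6)}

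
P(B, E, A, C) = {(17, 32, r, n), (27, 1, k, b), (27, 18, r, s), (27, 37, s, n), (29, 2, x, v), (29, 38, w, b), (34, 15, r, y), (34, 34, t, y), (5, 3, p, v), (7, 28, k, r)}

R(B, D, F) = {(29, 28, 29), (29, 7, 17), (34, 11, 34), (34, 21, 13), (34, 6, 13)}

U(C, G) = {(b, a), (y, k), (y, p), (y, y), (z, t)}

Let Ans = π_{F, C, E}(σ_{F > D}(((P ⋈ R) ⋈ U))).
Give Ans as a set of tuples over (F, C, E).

{(13, y, 15), (13, y, 34), (17, b, 38), (29, b, 38), (34, y, 15), (34, y, 34)}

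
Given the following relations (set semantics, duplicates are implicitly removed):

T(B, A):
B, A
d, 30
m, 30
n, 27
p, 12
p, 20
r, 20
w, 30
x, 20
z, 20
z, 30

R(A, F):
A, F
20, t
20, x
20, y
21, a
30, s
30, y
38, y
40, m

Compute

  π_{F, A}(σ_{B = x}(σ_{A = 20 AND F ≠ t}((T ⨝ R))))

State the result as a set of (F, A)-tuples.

Natural join on A: {(d, 30, s), (d, 30, y), (m, 30, s), (m, 30, y), (p, 20, t), (p, 20, x), (p, 20, y), (r, 20, t), (r, 20, x), (r, 20, y), (w, 30, s), (w, 30, y), (x, 20, t), (x, 20, x), (x, 20, y), (z, 20, t), (z, 20, x), (z, 20, y), (z, 30, s), (z, 30, y)}
Selection A = 20 AND F ≠ t: {(p, 20, x), (p, 20, y), (r, 20, x), (r, 20, y), (x, 20, x), (x, 20, y), (z, 20, x), (z, 20, y)}
Selection B = x: {(x, 20, x), (x, 20, y)}
π_{F, A} gives {(x, 20), (y, 20)}.

{(x, 20), (y, 20)}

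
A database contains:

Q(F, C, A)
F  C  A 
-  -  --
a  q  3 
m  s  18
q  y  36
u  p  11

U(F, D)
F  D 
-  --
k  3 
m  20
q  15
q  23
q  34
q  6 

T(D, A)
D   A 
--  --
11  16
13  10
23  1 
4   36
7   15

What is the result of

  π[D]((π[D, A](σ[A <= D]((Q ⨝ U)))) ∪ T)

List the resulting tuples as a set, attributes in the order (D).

{11, 13, 20, 23, 4, 7}

Q ⋈ U (natural join on F): {(m, s, 18, 20), (q, y, 36, 15), (q, y, 36, 23), (q, y, 36, 34), (q, y, 36, 6)}
σ[A <= D]: keep tuples satisfying A <= D → {(m, s, 18, 20)}
Projecting to D, A: {(20, 18)}
Set union of the two operands is {(11, 16), (13, 10), (20, 18), (23, 1), (4, 36), (7, 15)}.
Projecting to D: {11, 13, 20, 23, 4, 7}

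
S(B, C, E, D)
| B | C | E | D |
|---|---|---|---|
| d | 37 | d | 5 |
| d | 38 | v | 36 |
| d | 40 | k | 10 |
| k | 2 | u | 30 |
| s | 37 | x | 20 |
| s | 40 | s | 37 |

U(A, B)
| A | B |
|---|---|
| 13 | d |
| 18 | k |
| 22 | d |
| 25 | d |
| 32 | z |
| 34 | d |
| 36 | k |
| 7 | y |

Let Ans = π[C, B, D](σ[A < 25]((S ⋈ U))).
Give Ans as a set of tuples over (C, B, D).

{(2, k, 30), (37, d, 5), (38, d, 36), (40, d, 10)}

S ⋈ U (natural join on B): {(d, 37, d, 5, 13), (d, 37, d, 5, 22), (d, 37, d, 5, 25), (d, 37, d, 5, 34), (d, 38, v, 36, 13), (d, 38, v, 36, 22), (d, 38, v, 36, 25), (d, 38, v, 36, 34), (d, 40, k, 10, 13), (d, 40, k, 10, 22), (d, 40, k, 10, 25), (d, 40, k, 10, 34), (k, 2, u, 30, 18), (k, 2, u, 30, 36)}
Apply σ_{A < 25}; surviving tuples: {(d, 37, d, 5, 13), (d, 37, d, 5, 22), (d, 38, v, 36, 13), (d, 38, v, 36, 22), (d, 40, k, 10, 13), (d, 40, k, 10, 22), (k, 2, u, 30, 18)}
Keep only column(s) C, B, D (3 duplicate(s) eliminated): {(2, k, 30), (37, d, 5), (38, d, 36), (40, d, 10)}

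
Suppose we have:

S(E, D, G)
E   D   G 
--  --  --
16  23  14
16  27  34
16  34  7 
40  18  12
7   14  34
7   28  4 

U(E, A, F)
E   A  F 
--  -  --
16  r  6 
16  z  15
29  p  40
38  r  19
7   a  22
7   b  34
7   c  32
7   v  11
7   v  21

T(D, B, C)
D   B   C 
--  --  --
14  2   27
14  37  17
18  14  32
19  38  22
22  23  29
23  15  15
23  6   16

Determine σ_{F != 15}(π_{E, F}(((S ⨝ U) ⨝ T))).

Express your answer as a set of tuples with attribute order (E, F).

S ⋈ U (natural join on E): {(16, 23, 14, r, 6), (16, 23, 14, z, 15), (16, 27, 34, r, 6), (16, 27, 34, z, 15), (16, 34, 7, r, 6), (16, 34, 7, z, 15), (7, 14, 34, a, 22), (7, 14, 34, b, 34), (7, 14, 34, c, 32), (7, 14, 34, v, 11), (7, 14, 34, v, 21), (7, 28, 4, a, 22), (7, 28, 4, b, 34), (7, 28, 4, c, 32), (7, 28, 4, v, 11), (7, 28, 4, v, 21)}
(S ⨝ U) ⋈ T (natural join on D): {(16, 23, 14, r, 6, 15, 15), (16, 23, 14, r, 6, 6, 16), (16, 23, 14, z, 15, 15, 15), (16, 23, 14, z, 15, 6, 16), (7, 14, 34, a, 22, 2, 27), (7, 14, 34, a, 22, 37, 17), (7, 14, 34, b, 34, 2, 27), (7, 14, 34, b, 34, 37, 17), (7, 14, 34, c, 32, 2, 27), (7, 14, 34, c, 32, 37, 17), (7, 14, 34, v, 11, 2, 27), (7, 14, 34, v, 11, 37, 17), (7, 14, 34, v, 21, 2, 27), (7, 14, 34, v, 21, 37, 17)}
Keep only column(s) E, F (7 duplicate(s) eliminated): {(16, 15), (16, 6), (7, 11), (7, 21), (7, 22), (7, 32), (7, 34)}
Selection F != 15: {(16, 6), (7, 11), (7, 21), (7, 22), (7, 32), (7, 34)}

{(16, 6), (7, 11), (7, 21), (7, 22), (7, 32), (7, 34)}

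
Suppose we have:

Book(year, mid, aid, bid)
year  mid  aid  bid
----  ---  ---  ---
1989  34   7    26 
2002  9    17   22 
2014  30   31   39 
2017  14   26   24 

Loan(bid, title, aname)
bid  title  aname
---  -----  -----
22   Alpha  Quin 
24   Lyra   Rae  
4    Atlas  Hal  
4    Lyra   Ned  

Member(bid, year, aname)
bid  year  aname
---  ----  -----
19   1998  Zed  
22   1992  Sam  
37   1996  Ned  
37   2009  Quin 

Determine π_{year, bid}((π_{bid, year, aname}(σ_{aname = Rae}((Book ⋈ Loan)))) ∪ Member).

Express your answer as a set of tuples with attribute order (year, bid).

{(1992, 22), (1996, 37), (1998, 19), (2009, 37), (2017, 24)}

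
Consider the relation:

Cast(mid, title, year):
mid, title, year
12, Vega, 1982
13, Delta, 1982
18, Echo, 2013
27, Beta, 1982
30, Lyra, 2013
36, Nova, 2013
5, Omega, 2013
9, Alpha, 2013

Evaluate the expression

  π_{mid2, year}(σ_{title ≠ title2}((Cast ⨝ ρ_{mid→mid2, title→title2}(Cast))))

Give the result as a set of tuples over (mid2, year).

{(12, 1982), (13, 1982), (18, 2013), (27, 1982), (30, 2013), (36, 2013), (5, 2013), (9, 2013)}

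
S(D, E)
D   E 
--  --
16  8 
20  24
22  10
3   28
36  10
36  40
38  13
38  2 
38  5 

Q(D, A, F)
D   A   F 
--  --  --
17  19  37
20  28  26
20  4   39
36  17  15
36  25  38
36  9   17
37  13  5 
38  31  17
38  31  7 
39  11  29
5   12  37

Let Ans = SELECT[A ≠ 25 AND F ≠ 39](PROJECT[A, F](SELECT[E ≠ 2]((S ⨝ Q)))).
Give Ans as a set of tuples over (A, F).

S ⋈ Q (natural join on D): {(20, 24, 28, 26), (20, 24, 4, 39), (36, 10, 17, 15), (36, 10, 25, 38), (36, 10, 9, 17), (36, 40, 17, 15), (36, 40, 25, 38), (36, 40, 9, 17), (38, 13, 31, 17), (38, 13, 31, 7), (38, 2, 31, 17), (38, 2, 31, 7), (38, 5, 31, 17), (38, 5, 31, 7)}
Filtering on E ≠ 2 leaves {(20, 24, 28, 26), (20, 24, 4, 39), (36, 10, 17, 15), (36, 10, 25, 38), (36, 10, 9, 17), (36, 40, 17, 15), (36, 40, 25, 38), (36, 40, 9, 17), (38, 13, 31, 17), (38, 13, 31, 7), (38, 5, 31, 17), (38, 5, 31, 7)}.
π[A, F]: project onto (A, F) (5 duplicate(s) eliminated) → {(17, 15), (25, 38), (28, 26), (31, 17), (31, 7), (4, 39), (9, 17)}
Filtering on A ≠ 25 AND F ≠ 39 leaves {(17, 15), (28, 26), (31, 17), (31, 7), (9, 17)}.

{(17, 15), (28, 26), (31, 17), (31, 7), (9, 17)}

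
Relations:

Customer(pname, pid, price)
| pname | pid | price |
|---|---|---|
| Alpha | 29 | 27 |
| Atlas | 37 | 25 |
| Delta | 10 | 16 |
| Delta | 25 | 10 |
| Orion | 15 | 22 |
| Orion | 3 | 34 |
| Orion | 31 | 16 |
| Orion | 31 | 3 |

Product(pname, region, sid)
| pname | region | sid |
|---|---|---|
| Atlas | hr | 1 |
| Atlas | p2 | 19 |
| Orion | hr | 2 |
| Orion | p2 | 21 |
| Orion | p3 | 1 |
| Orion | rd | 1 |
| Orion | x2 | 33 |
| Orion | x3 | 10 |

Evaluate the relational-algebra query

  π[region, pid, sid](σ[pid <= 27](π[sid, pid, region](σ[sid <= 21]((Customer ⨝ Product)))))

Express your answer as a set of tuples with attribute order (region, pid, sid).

Natural join on pname: {(Atlas, 37, 25, hr, 1), (Atlas, 37, 25, p2, 19), (Orion, 15, 22, hr, 2), (Orion, 15, 22, p2, 21), (Orion, 15, 22, p3, 1), (Orion, 15, 22, rd, 1), (Orion, 15, 22, x2, 33), (Orion, 15, 22, x3, 10), (Orion, 3, 34, hr, 2), (Orion, 3, 34, p2, 21), (Orion, 3, 34, p3, 1), (Orion, 3, 34, rd, 1), (Orion, 3, 34, x2, 33), (Orion, 3, 34, x3, 10), (Orion, 31, 16, hr, 2), (Orion, 31, 16, p2, 21), (Orion, 31, 16, p3, 1), (Orion, 31, 16, rd, 1), (Orion, 31, 16, x2, 33), (Orion, 31, 16, x3, 10), (Orion, 31, 3, hr, 2), (Orion, 31, 3, p2, 21), (Orion, 31, 3, p3, 1), (Orion, 31, 3, rd, 1), (Orion, 31, 3, x2, 33), (Orion, 31, 3, x3, 10)}
Apply σ_{sid <= 21}; surviving tuples: {(Atlas, 37, 25, hr, 1), (Atlas, 37, 25, p2, 19), (Orion, 15, 22, hr, 2), (Orion, 15, 22, p2, 21), (Orion, 15, 22, p3, 1), (Orion, 15, 22, rd, 1), (Orion, 15, 22, x3, 10), (Orion, 3, 34, hr, 2), (Orion, 3, 34, p2, 21), (Orion, 3, 34, p3, 1), (Orion, 3, 34, rd, 1), (Orion, 3, 34, x3, 10), (Orion, 31, 16, hr, 2), (Orion, 31, 16, p2, 21), (Orion, 31, 16, p3, 1), (Orion, 31, 16, rd, 1), (Orion, 31, 16, x3, 10), (Orion, 31, 3, hr, 2), (Orion, 31, 3, p2, 21), (Orion, 31, 3, p3, 1), (Orion, 31, 3, rd, 1), (Orion, 31, 3, x3, 10)}
Keep only column(s) sid, pid, region (5 duplicate(s) eliminated): {(1, 15, p3), (1, 15, rd), (1, 3, p3), (1, 3, rd), (1, 31, p3), (1, 31, rd), (1, 37, hr), (10, 15, x3), (10, 3, x3), (10, 31, x3), (19, 37, p2), (2, 15, hr), (2, 3, hr), (2, 31, hr), (21, 15, p2), (21, 3, p2), (21, 31, p2)}
Apply σ_{pid <= 27}; surviving tuples: {(1, 15, p3), (1, 15, rd), (1, 3, p3), (1, 3, rd), (10, 15, x3), (10, 3, x3), (2, 15, hr), (2, 3, hr), (21, 15, p2), (21, 3, p2)}
Keep only column(s) region, pid, sid: {(hr, 15, 2), (hr, 3, 2), (p2, 15, 21), (p2, 3, 21), (p3, 15, 1), (p3, 3, 1), (rd, 15, 1), (rd, 3, 1), (x3, 15, 10), (x3, 3, 10)}

{(hr, 15, 2), (hr, 3, 2), (p2, 15, 21), (p2, 3, 21), (p3, 15, 1), (p3, 3, 1), (rd, 15, 1), (rd, 3, 1), (x3, 15, 10), (x3, 3, 10)}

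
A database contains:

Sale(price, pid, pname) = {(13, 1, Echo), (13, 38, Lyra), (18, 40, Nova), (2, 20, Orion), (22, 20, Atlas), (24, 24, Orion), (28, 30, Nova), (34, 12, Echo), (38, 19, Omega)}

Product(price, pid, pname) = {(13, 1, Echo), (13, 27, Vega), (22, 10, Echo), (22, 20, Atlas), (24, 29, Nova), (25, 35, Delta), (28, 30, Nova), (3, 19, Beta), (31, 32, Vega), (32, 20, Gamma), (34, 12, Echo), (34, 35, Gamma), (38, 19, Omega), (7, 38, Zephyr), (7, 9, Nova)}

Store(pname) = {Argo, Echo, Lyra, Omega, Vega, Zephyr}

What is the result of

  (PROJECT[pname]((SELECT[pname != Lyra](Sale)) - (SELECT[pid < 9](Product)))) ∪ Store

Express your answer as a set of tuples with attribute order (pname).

{Argo, Atlas, Echo, Lyra, Nova, Omega, Orion, Vega, Zephyr}

Filtering on pname != Lyra leaves {(13, 1, Echo), (18, 40, Nova), (2, 20, Orion), (22, 20, Atlas), (24, 24, Orion), (28, 30, Nova), (34, 12, Echo), (38, 19, Omega)}.
Filtering on pid < 9 leaves {(13, 1, Echo)}.
Taking the difference: {(18, 40, Nova), (2, 20, Orion), (22, 20, Atlas), (24, 24, Orion), (28, 30, Nova), (34, 12, Echo), (38, 19, Omega)}
Keep only column(s) pname (2 duplicate(s) eliminated): {Atlas, Echo, Nova, Omega, Orion}
Taking the union: {Argo, Atlas, Echo, Lyra, Nova, Omega, Orion, Vega, Zephyr}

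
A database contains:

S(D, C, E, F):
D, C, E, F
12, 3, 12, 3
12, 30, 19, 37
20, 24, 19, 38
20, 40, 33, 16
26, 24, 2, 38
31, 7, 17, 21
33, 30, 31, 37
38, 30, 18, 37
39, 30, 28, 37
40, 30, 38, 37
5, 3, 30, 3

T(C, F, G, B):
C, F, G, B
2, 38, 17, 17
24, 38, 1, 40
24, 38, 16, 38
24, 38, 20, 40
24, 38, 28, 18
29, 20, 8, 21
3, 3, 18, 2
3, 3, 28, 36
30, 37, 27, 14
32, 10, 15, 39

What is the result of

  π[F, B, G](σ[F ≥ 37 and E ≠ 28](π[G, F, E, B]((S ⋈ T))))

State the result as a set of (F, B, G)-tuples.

{(37, 14, 27), (38, 18, 28), (38, 38, 16), (38, 40, 1), (38, 40, 20)}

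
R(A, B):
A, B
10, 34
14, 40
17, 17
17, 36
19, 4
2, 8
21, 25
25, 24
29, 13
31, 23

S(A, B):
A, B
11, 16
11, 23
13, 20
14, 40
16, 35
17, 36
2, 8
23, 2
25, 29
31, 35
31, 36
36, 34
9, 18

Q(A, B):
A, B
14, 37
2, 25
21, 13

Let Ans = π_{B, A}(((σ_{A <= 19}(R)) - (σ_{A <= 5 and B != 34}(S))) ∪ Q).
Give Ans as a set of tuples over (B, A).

{(13, 21), (17, 17), (25, 2), (34, 10), (36, 17), (37, 14), (4, 19), (40, 14)}

Selection A <= 19: {(10, 34), (14, 40), (17, 17), (17, 36), (19, 4), (2, 8)}
Selection A <= 5 and B != 34: {(2, 8)}
Set difference of the two operands is {(10, 34), (14, 40), (17, 17), (17, 36), (19, 4)}.
Set union of the two operands is {(10, 34), (14, 37), (14, 40), (17, 17), (17, 36), (19, 4), (2, 25), (21, 13)}.
π[B, A]: project onto (B, A) → {(13, 21), (17, 17), (25, 2), (34, 10), (36, 17), (37, 14), (4, 19), (40, 14)}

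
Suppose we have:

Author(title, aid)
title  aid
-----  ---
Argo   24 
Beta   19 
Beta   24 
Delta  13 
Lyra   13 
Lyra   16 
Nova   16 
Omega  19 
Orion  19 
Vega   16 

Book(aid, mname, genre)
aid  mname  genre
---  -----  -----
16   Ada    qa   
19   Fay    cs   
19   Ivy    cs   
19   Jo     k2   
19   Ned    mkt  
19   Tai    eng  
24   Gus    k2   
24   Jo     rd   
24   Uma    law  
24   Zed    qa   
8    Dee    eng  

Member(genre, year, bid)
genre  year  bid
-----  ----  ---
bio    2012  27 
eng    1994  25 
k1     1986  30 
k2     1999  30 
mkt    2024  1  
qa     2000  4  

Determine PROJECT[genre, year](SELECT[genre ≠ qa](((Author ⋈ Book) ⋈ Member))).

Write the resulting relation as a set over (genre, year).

Natural join on aid: {(Argo, 24, Gus, k2), (Argo, 24, Jo, rd), (Argo, 24, Uma, law), (Argo, 24, Zed, qa), (Beta, 19, Fay, cs), (Beta, 19, Ivy, cs), (Beta, 19, Jo, k2), (Beta, 19, Ned, mkt), (Beta, 19, Tai, eng), (Beta, 24, Gus, k2), (Beta, 24, Jo, rd), (Beta, 24, Uma, law), (Beta, 24, Zed, qa), (Lyra, 16, Ada, qa), (Nova, 16, Ada, qa), (Omega, 19, Fay, cs), (Omega, 19, Ivy, cs), (Omega, 19, Jo, k2), (Omega, 19, Ned, mkt), (Omega, 19, Tai, eng), (Orion, 19, Fay, cs), (Orion, 19, Ivy, cs), (Orion, 19, Jo, k2), (Orion, 19, Ned, mkt), (Orion, 19, Tai, eng), (Vega, 16, Ada, qa)}
Natural join on genre: {(Argo, 24, Gus, k2, 1999, 30), (Argo, 24, Zed, qa, 2000, 4), (Beta, 19, Jo, k2, 1999, 30), (Beta, 19, Ned, mkt, 2024, 1), (Beta, 19, Tai, eng, 1994, 25), (Beta, 24, Gus, k2, 1999, 30), (Beta, 24, Zed, qa, 2000, 4), (Lyra, 16, Ada, qa, 2000, 4), (Nova, 16, Ada, qa, 2000, 4), (Omega, 19, Jo, k2, 1999, 30), (Omega, 19, Ned, mkt, 2024, 1), (Omega, 19, Tai, eng, 1994, 25), (Orion, 19, Jo, k2, 1999, 30), (Orion, 19, Ned, mkt, 2024, 1), (Orion, 19, Tai, eng, 1994, 25), (Vega, 16, Ada, qa, 2000, 4)}
Apply σ_{genre ≠ qa}; surviving tuples: {(Argo, 24, Gus, k2, 1999, 30), (Beta, 19, Jo, k2, 1999, 30), (Beta, 19, Ned, mkt, 2024, 1), (Beta, 19, Tai, eng, 1994, 25), (Beta, 24, Gus, k2, 1999, 30), (Omega, 19, Jo, k2, 1999, 30), (Omega, 19, Ned, mkt, 2024, 1), (Omega, 19, Tai, eng, 1994, 25), (Orion, 19, Jo, k2, 1999, 30), (Orion, 19, Ned, mkt, 2024, 1), (Orion, 19, Tai, eng, 1994, 25)}
Keep only column(s) genre, year (8 duplicate(s) eliminated): {(eng, 1994), (k2, 1999), (mkt, 2024)}

{(eng, 1994), (k2, 1999), (mkt, 2024)}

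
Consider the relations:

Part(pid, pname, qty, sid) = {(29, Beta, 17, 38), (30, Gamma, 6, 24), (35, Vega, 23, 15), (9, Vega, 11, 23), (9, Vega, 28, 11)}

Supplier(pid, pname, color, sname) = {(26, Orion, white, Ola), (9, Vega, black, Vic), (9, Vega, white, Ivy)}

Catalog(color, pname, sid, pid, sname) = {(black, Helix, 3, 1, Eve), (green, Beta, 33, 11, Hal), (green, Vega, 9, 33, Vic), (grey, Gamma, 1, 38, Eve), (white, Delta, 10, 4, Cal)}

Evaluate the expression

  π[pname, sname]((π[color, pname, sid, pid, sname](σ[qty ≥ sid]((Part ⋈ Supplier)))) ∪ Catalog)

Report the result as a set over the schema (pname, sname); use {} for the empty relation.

{(Beta, Hal), (Delta, Cal), (Gamma, Eve), (Helix, Eve), (Vega, Ivy), (Vega, Vic)}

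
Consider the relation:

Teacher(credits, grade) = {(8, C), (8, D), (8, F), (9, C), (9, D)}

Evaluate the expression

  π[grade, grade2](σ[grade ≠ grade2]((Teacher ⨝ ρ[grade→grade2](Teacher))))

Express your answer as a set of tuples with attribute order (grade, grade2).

ρ[grade→grade2]: schema becomes (credits, grade2); tuples unchanged.
Natural join on credits: {(8, C, C), (8, C, D), (8, C, F), (8, D, C), (8, D, D), (8, D, F), (8, F, C), (8, F, D), (8, F, F), (9, C, C), (9, C, D), (9, D, C), (9, D, D)}
σ[grade ≠ grade2]: keep tuples satisfying grade ≠ grade2 → {(8, C, D), (8, C, F), (8, D, C), (8, D, F), (8, F, C), (8, F, D), (9, C, D), (9, D, C)}
Projecting to grade, grade2 (2 duplicate(s) eliminated): {(C, D), (C, F), (D, C), (D, F), (F, C), (F, D)}

{(C, D), (C, F), (D, C), (D, F), (F, C), (F, D)}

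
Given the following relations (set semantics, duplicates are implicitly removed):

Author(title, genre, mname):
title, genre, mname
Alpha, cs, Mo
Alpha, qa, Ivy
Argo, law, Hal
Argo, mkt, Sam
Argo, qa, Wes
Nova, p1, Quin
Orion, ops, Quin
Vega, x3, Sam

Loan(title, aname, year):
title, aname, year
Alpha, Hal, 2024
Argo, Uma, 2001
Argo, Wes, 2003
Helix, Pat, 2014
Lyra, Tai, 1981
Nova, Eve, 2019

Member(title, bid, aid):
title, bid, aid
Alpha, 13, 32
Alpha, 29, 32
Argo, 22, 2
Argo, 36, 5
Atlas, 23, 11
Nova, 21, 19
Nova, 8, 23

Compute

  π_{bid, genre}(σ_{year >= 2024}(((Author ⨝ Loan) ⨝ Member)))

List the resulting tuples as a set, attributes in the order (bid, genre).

Joining Author and Loan on title yields {(Alpha, cs, Mo, Hal, 2024), (Alpha, qa, Ivy, Hal, 2024), (Argo, law, Hal, Uma, 2001), (Argo, law, Hal, Wes, 2003), (Argo, mkt, Sam, Uma, 2001), (Argo, mkt, Sam, Wes, 2003), (Argo, qa, Wes, Uma, 2001), (Argo, qa, Wes, Wes, 2003), (Nova, p1, Quin, Eve, 2019)}.
Joining (Author ⨝ Loan) and Member on title yields {(Alpha, cs, Mo, Hal, 2024, 13, 32), (Alpha, cs, Mo, Hal, 2024, 29, 32), (Alpha, qa, Ivy, Hal, 2024, 13, 32), (Alpha, qa, Ivy, Hal, 2024, 29, 32), (Argo, law, Hal, Uma, 2001, 22, 2), (Argo, law, Hal, Uma, 2001, 36, 5), (Argo, law, Hal, Wes, 2003, 22, 2), (Argo, law, Hal, Wes, 2003, 36, 5), (Argo, mkt, Sam, Uma, 2001, 22, 2), (Argo, mkt, Sam, Uma, 2001, 36, 5), (Argo, mkt, Sam, Wes, 2003, 22, 2), (Argo, mkt, Sam, Wes, 2003, 36, 5), (Argo, qa, Wes, Uma, 2001, 22, 2), (Argo, qa, Wes, Uma, 2001, 36, 5), (Argo, qa, Wes, Wes, 2003, 22, 2), (Argo, qa, Wes, Wes, 2003, 36, 5), (Nova, p1, Quin, Eve, 2019, 21, 19), (Nova, p1, Quin, Eve, 2019, 8, 23)}.
Selection year >= 2024: {(Alpha, cs, Mo, Hal, 2024, 13, 32), (Alpha, cs, Mo, Hal, 2024, 29, 32), (Alpha, qa, Ivy, Hal, 2024, 13, 32), (Alpha, qa, Ivy, Hal, 2024, 29, 32)}
Projecting to bid, genre: {(13, cs), (13, qa), (29, cs), (29, qa)}

{(13, cs), (13, qa), (29, cs), (29, qa)}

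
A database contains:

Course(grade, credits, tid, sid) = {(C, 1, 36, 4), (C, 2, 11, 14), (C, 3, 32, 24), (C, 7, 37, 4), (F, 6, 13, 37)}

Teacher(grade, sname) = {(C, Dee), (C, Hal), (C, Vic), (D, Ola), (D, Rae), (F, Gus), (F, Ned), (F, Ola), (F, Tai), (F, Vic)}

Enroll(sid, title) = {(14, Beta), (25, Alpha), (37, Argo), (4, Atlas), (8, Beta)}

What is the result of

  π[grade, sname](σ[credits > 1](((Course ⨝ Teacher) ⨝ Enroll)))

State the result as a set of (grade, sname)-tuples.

{(C, Dee), (C, Hal), (C, Vic), (F, Gus), (F, Ned), (F, Ola), (F, Tai), (F, Vic)}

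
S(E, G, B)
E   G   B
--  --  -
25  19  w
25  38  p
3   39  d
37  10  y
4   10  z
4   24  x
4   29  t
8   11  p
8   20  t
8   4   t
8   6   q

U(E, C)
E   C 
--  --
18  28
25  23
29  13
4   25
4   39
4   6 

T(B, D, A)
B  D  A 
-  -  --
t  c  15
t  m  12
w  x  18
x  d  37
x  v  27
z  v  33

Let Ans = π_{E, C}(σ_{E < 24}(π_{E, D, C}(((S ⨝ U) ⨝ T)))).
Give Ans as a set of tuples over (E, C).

Natural join on E: {(25, 19, w, 23), (25, 38, p, 23), (4, 10, z, 25), (4, 10, z, 39), (4, 10, z, 6), (4, 24, x, 25), (4, 24, x, 39), (4, 24, x, 6), (4, 29, t, 25), (4, 29, t, 39), (4, 29, t, 6)}
Natural join on B: {(25, 19, w, 23, x, 18), (4, 10, z, 25, v, 33), (4, 10, z, 39, v, 33), (4, 10, z, 6, v, 33), (4, 24, x, 25, d, 37), (4, 24, x, 25, v, 27), (4, 24, x, 39, d, 37), (4, 24, x, 39, v, 27), (4, 24, x, 6, d, 37), (4, 24, x, 6, v, 27), (4, 29, t, 25, c, 15), (4, 29, t, 25, m, 12), (4, 29, t, 39, c, 15), (4, 29, t, 39, m, 12), (4, 29, t, 6, c, 15), (4, 29, t, 6, m, 12)}
π[E, D, C]: project onto (E, D, C) (3 duplicate(s) eliminated) → {(25, x, 23), (4, c, 25), (4, c, 39), (4, c, 6), (4, d, 25), (4, d, 39), (4, d, 6), (4, m, 25), (4, m, 39), (4, m, 6), (4, v, 25), (4, v, 39), (4, v, 6)}
Filtering on E < 24 leaves {(4, c, 25), (4, c, 39), (4, c, 6), (4, d, 25), (4, d, 39), (4, d, 6), (4, m, 25), (4, m, 39), (4, m, 6), (4, v, 25), (4, v, 39), (4, v, 6)}.
π[E, C]: project onto (E, C) (9 duplicate(s) eliminated) → {(4, 25), (4, 39), (4, 6)}

{(4, 25), (4, 39), (4, 6)}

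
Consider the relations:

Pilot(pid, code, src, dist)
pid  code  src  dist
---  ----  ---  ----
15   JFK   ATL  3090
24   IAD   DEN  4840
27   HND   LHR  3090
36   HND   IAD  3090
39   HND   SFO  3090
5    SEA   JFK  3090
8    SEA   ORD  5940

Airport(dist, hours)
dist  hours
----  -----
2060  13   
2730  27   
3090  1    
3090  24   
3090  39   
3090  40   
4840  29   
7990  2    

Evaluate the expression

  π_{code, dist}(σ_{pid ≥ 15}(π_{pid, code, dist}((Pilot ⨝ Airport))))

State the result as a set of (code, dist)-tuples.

Pilot ⋈ Airport (natural join on dist): {(15, JFK, ATL, 3090, 1), (15, JFK, ATL, 3090, 24), (15, JFK, ATL, 3090, 39), (15, JFK, ATL, 3090, 40), (24, IAD, DEN, 4840, 29), (27, HND, LHR, 3090, 1), (27, HND, LHR, 3090, 24), (27, HND, LHR, 3090, 39), (27, HND, LHR, 3090, 40), (36, HND, IAD, 3090, 1), (36, HND, IAD, 3090, 24), (36, HND, IAD, 3090, 39), (36, HND, IAD, 3090, 40), (39, HND, SFO, 3090, 1), (39, HND, SFO, 3090, 24), (39, HND, SFO, 3090, 39), (39, HND, SFO, 3090, 40), (5, SEA, JFK, 3090, 1), (5, SEA, JFK, 3090, 24), (5, SEA, JFK, 3090, 39), (5, SEA, JFK, 3090, 40)}
π[pid, code, dist]: project onto (pid, code, dist) (15 duplicate(s) eliminated) → {(15, JFK, 3090), (24, IAD, 4840), (27, HND, 3090), (36, HND, 3090), (39, HND, 3090), (5, SEA, 3090)}
Filtering on pid ≥ 15 leaves {(15, JFK, 3090), (24, IAD, 4840), (27, HND, 3090), (36, HND, 3090), (39, HND, 3090)}.
π[code, dist]: project onto (code, dist) (2 duplicate(s) eliminated) → {(HND, 3090), (IAD, 4840), (JFK, 3090)}

{(HND, 3090), (IAD, 4840), (JFK, 3090)}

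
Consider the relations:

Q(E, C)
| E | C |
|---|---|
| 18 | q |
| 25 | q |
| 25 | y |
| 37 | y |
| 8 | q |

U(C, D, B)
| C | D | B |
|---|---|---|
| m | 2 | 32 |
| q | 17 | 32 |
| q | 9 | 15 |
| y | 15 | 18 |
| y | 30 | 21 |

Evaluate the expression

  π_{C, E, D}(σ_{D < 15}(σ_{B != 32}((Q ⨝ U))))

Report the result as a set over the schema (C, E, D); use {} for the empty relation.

Q ⋈ U (natural join on C): {(18, q, 17, 32), (18, q, 9, 15), (25, q, 17, 32), (25, q, 9, 15), (25, y, 15, 18), (25, y, 30, 21), (37, y, 15, 18), (37, y, 30, 21), (8, q, 17, 32), (8, q, 9, 15)}
Apply σ_{B != 32}; surviving tuples: {(18, q, 9, 15), (25, q, 9, 15), (25, y, 15, 18), (25, y, 30, 21), (37, y, 15, 18), (37, y, 30, 21), (8, q, 9, 15)}
Apply σ_{D < 15}; surviving tuples: {(18, q, 9, 15), (25, q, 9, 15), (8, q, 9, 15)}
π[C, E, D]: project onto (C, E, D) → {(q, 18, 9), (q, 25, 9), (q, 8, 9)}

{(q, 18, 9), (q, 25, 9), (q, 8, 9)}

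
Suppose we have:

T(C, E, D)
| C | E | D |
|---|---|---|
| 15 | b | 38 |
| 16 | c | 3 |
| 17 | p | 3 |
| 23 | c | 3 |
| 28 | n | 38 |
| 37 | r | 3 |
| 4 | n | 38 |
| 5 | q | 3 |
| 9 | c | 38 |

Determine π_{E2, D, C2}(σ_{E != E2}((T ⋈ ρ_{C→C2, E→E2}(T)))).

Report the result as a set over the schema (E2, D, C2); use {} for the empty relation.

{(b, 38, 15), (c, 3, 16), (c, 3, 23), (c, 38, 9), (n, 38, 28), (n, 38, 4), (p, 3, 17), (q, 3, 5), (r, 3, 37)}

ρ[C→C2, E→E2]: schema becomes (C2, E2, D); tuples unchanged.
Joining T and ρ_{C→C2, E→E2}(T) on D yields {(15, b, 38, 15, b), (15, b, 38, 28, n), (15, b, 38, 4, n), (15, b, 38, 9, c), (16, c, 3, 16, c), (16, c, 3, 17, p), (16, c, 3, 23, c), (16, c, 3, 37, r), (16, c, 3, 5, q), (17, p, 3, 16, c), (17, p, 3, 17, p), (17, p, 3, 23, c), (17, p, 3, 37, r), (17, p, 3, 5, q), (23, c, 3, 16, c), (23, c, 3, 17, p), (23, c, 3, 23, c), (23, c, 3, 37, r), (23, c, 3, 5, q), (28, n, 38, 15, b), (28, n, 38, 28, n), (28, n, 38, 4, n), (28, n, 38, 9, c), (37, r, 3, 16, c), (37, r, 3, 17, p), (37, r, 3, 23, c), (37, r, 3, 37, r), (37, r, 3, 5, q), (4, n, 38, 15, b), (4, n, 38, 28, n), (4, n, 38, 4, n), (4, n, 38, 9, c), (5, q, 3, 16, c), (5, q, 3, 17, p), (5, q, 3, 23, c), (5, q, 3, 37, r), (5, q, 3, 5, q), (9, c, 38, 15, b), (9, c, 38, 28, n), (9, c, 38, 4, n), (9, c, 38, 9, c)}.
Apply σ_{E != E2}; surviving tuples: {(15, b, 38, 28, n), (15, b, 38, 4, n), (15, b, 38, 9, c), (16, c, 3, 17, p), (16, c, 3, 37, r), (16, c, 3, 5, q), (17, p, 3, 16, c), (17, p, 3, 23, c), (17, p, 3, 37, r), (17, p, 3, 5, q), (23, c, 3, 17, p), (23, c, 3, 37, r), (23, c, 3, 5, q), (28, n, 38, 15, b), (28, n, 38, 9, c), (37, r, 3, 16, c), (37, r, 3, 17, p), (37, r, 3, 23, c), (37, r, 3, 5, q), (4, n, 38, 15, b), (4, n, 38, 9, c), (5, q, 3, 16, c), (5, q, 3, 17, p), (5, q, 3, 23, c), (5, q, 3, 37, r), (9, c, 38, 15, b), (9, c, 38, 28, n), (9, c, 38, 4, n)}
Projecting to E2, D, C2 (19 duplicate(s) eliminated): {(b, 38, 15), (c, 3, 16), (c, 3, 23), (c, 38, 9), (n, 38, 28), (n, 38, 4), (p, 3, 17), (q, 3, 5), (r, 3, 37)}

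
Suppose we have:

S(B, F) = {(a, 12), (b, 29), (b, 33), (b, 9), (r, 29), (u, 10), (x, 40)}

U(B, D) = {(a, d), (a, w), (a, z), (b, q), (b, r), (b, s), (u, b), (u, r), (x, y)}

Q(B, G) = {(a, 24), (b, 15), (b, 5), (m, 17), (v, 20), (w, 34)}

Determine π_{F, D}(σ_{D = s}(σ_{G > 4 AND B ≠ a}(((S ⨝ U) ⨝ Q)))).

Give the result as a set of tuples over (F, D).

{(29, s), (33, s), (9, s)}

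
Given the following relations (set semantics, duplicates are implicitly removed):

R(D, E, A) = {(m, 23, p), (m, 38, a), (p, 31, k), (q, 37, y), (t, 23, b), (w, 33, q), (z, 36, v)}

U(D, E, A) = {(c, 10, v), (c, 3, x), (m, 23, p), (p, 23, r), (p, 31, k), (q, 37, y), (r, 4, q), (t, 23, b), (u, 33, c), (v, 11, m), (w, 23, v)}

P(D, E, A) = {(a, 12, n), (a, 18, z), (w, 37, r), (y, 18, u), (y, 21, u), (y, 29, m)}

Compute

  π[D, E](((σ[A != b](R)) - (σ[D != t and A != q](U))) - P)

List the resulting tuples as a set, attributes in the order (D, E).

Selection A != b: {(m, 23, p), (m, 38, a), (p, 31, k), (q, 37, y), (w, 33, q), (z, 36, v)}
Selection D != t and A != q: {(c, 10, v), (c, 3, x), (m, 23, p), (p, 23, r), (p, 31, k), (q, 37, y), (u, 33, c), (v, 11, m), (w, 23, v)}
Taking the difference: {(m, 38, a), (w, 33, q), (z, 36, v)}
Taking the difference: {(m, 38, a), (w, 33, q), (z, 36, v)}
Keep only column(s) D, E: {(m, 38), (w, 33), (z, 36)}

{(m, 38), (w, 33), (z, 36)}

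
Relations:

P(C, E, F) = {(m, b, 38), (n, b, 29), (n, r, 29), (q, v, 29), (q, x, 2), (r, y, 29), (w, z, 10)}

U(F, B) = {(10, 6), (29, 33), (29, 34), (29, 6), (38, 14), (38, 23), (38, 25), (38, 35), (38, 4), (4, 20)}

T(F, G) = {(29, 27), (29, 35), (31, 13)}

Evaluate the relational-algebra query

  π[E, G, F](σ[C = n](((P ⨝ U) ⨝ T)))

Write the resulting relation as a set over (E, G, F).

{(b, 27, 29), (b, 35, 29), (r, 27, 29), (r, 35, 29)}

P ⋈ U (natural join on F): {(m, b, 38, 14), (m, b, 38, 23), (m, b, 38, 25), (m, b, 38, 35), (m, b, 38, 4), (n, b, 29, 33), (n, b, 29, 34), (n, b, 29, 6), (n, r, 29, 33), (n, r, 29, 34), (n, r, 29, 6), (q, v, 29, 33), (q, v, 29, 34), (q, v, 29, 6), (r, y, 29, 33), (r, y, 29, 34), (r, y, 29, 6), (w, z, 10, 6)}
(P ⨝ U) ⋈ T (natural join on F): {(n, b, 29, 33, 27), (n, b, 29, 33, 35), (n, b, 29, 34, 27), (n, b, 29, 34, 35), (n, b, 29, 6, 27), (n, b, 29, 6, 35), (n, r, 29, 33, 27), (n, r, 29, 33, 35), (n, r, 29, 34, 27), (n, r, 29, 34, 35), (n, r, 29, 6, 27), (n, r, 29, 6, 35), (q, v, 29, 33, 27), (q, v, 29, 33, 35), (q, v, 29, 34, 27), (q, v, 29, 34, 35), (q, v, 29, 6, 27), (q, v, 29, 6, 35), (r, y, 29, 33, 27), (r, y, 29, 33, 35), (r, y, 29, 34, 27), (r, y, 29, 34, 35), (r, y, 29, 6, 27), (r, y, 29, 6, 35)}
Apply σ_{C = n}; surviving tuples: {(n, b, 29, 33, 27), (n, b, 29, 33, 35), (n, b, 29, 34, 27), (n, b, 29, 34, 35), (n, b, 29, 6, 27), (n, b, 29, 6, 35), (n, r, 29, 33, 27), (n, r, 29, 33, 35), (n, r, 29, 34, 27), (n, r, 29, 34, 35), (n, r, 29, 6, 27), (n, r, 29, 6, 35)}
Keep only column(s) E, G, F (8 duplicate(s) eliminated): {(b, 27, 29), (b, 35, 29), (r, 27, 29), (r, 35, 29)}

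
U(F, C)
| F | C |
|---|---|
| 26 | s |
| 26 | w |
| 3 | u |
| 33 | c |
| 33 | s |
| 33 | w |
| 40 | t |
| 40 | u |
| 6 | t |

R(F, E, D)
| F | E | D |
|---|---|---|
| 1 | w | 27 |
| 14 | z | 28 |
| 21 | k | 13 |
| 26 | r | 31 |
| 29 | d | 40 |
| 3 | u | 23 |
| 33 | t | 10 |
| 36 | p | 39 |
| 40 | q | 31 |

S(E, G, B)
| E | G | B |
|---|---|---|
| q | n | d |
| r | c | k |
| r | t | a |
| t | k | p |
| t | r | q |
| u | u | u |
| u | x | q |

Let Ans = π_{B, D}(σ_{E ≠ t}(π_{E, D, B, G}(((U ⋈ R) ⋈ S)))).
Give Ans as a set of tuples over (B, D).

U ⋈ R (natural join on F): {(26, s, r, 31), (26, w, r, 31), (3, u, u, 23), (33, c, t, 10), (33, s, t, 10), (33, w, t, 10), (40, t, q, 31), (40, u, q, 31)}
(U ⋈ R) ⋈ S (natural join on E): {(26, s, r, 31, c, k), (26, s, r, 31, t, a), (26, w, r, 31, c, k), (26, w, r, 31, t, a), (3, u, u, 23, u, u), (3, u, u, 23, x, q), (33, c, t, 10, k, p), (33, c, t, 10, r, q), (33, s, t, 10, k, p), (33, s, t, 10, r, q), (33, w, t, 10, k, p), (33, w, t, 10, r, q), (40, t, q, 31, n, d), (40, u, q, 31, n, d)}
π[E, D, B, G]: project onto (E, D, B, G) (7 duplicate(s) eliminated) → {(q, 31, d, n), (r, 31, a, t), (r, 31, k, c), (t, 10, p, k), (t, 10, q, r), (u, 23, q, x), (u, 23, u, u)}
σ[E ≠ t]: keep tuples satisfying E ≠ t → {(q, 31, d, n), (r, 31, a, t), (r, 31, k, c), (u, 23, q, x), (u, 23, u, u)}
π[B, D]: project onto (B, D) → {(a, 31), (d, 31), (k, 31), (q, 23), (u, 23)}

{(a, 31), (d, 31), (k, 31), (q, 23), (u, 23)}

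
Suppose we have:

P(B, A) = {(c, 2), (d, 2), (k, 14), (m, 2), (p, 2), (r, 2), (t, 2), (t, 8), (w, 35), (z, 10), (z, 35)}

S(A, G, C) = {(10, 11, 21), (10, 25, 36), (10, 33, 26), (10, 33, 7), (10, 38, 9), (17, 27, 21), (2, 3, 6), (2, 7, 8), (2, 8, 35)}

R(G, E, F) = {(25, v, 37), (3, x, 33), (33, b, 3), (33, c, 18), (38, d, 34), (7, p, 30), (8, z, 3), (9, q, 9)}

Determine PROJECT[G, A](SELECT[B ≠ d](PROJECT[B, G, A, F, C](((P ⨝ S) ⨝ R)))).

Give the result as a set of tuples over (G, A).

{(25, 10), (3, 2), (33, 10), (38, 10), (7, 2), (8, 2)}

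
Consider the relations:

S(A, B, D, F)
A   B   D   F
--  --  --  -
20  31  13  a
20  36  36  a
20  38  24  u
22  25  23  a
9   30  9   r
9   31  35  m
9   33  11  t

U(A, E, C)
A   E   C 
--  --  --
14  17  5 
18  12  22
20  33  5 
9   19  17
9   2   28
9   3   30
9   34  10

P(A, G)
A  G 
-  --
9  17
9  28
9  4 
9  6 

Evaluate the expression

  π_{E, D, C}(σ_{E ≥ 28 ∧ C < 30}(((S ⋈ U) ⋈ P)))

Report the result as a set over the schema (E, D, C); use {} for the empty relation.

Natural join on A: {(20, 31, 13, a, 33, 5), (20, 36, 36, a, 33, 5), (20, 38, 24, u, 33, 5), (9, 30, 9, r, 19, 17), (9, 30, 9, r, 2, 28), (9, 30, 9, r, 3, 30), (9, 30, 9, r, 34, 10), (9, 31, 35, m, 19, 17), (9, 31, 35, m, 2, 28), (9, 31, 35, m, 3, 30), (9, 31, 35, m, 34, 10), (9, 33, 11, t, 19, 17), (9, 33, 11, t, 2, 28), (9, 33, 11, t, 3, 30), (9, 33, 11, t, 34, 10)}
Natural join on A: {(9, 30, 9, r, 19, 17, 17), (9, 30, 9, r, 19, 17, 28), (9, 30, 9, r, 19, 17, 4), (9, 30, 9, r, 19, 17, 6), (9, 30, 9, r, 2, 28, 17), (9, 30, 9, r, 2, 28, 28), (9, 30, 9, r, 2, 28, 4), (9, 30, 9, r, 2, 28, 6), (9, 30, 9, r, 3, 30, 17), (9, 30, 9, r, 3, 30, 28), (9, 30, 9, r, 3, 30, 4), (9, 30, 9, r, 3, 30, 6), (9, 30, 9, r, 34, 10, 17), (9, 30, 9, r, 34, 10, 28), (9, 30, 9, r, 34, 10, 4), (9, 30, 9, r, 34, 10, 6), (9, 31, 35, m, 19, 17, 17), (9, 31, 35, m, 19, 17, 28), (9, 31, 35, m, 19, 17, 4), (9, 31, 35, m, 19, 17, 6), (9, 31, 35, m, 2, 28, 17), (9, 31, 35, m, 2, 28, 28), (9, 31, 35, m, 2, 28, 4), (9, 31, 35, m, 2, 28, 6), (9, 31, 35, m, 3, 30, 17), (9, 31, 35, m, 3, 30, 28), (9, 31, 35, m, 3, 30, 4), (9, 31, 35, m, 3, 30, 6), (9, 31, 35, m, 34, 10, 17), (9, 31, 35, m, 34, 10, 28), (9, 31, 35, m, 34, 10, 4), (9, 31, 35, m, 34, 10, 6), (9, 33, 11, t, 19, 17, 17), (9, 33, 11, t, 19, 17, 28), (9, 33, 11, t, 19, 17, 4), (9, 33, 11, t, 19, 17, 6), (9, 33, 11, t, 2, 28, 17), (9, 33, 11, t, 2, 28, 28), (9, 33, 11, t, 2, 28, 4), (9, 33, 11, t, 2, 28, 6), (9, 33, 11, t, 3, 30, 17), (9, 33, 11, t, 3, 30, 28), (9, 33, 11, t, 3, 30, 4), (9, 33, 11, t, 3, 30, 6), (9, 33, 11, t, 34, 10, 17), (9, 33, 11, t, 34, 10, 28), (9, 33, 11, t, 34, 10, 4), (9, 33, 11, t, 34, 10, 6)}
σ[E ≥ 28 ∧ C < 30]: keep tuples satisfying E ≥ 28 ∧ C < 30 → {(9, 30, 9, r, 34, 10, 17), (9, 30, 9, r, 34, 10, 28), (9, 30, 9, r, 34, 10, 4), (9, 30, 9, r, 34, 10, 6), (9, 31, 35, m, 34, 10, 17), (9, 31, 35, m, 34, 10, 28), (9, 31, 35, m, 34, 10, 4), (9, 31, 35, m, 34, 10, 6), (9, 33, 11, t, 34, 10, 17), (9, 33, 11, t, 34, 10, 28), (9, 33, 11, t, 34, 10, 4), (9, 33, 11, t, 34, 10, 6)}
Projecting to E, D, C (9 duplicate(s) eliminated): {(34, 11, 10), (34, 35, 10), (34, 9, 10)}

{(34, 11, 10), (34, 35, 10), (34, 9, 10)}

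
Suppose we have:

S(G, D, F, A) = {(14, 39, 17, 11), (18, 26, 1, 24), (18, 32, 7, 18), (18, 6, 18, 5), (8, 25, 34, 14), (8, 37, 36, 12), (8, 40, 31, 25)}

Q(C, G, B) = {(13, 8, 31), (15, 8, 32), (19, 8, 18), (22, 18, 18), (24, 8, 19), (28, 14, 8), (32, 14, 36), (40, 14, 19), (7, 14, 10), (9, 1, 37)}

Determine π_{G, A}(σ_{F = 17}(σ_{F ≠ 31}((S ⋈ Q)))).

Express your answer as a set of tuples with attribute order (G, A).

Joining S and Q on G yields {(14, 39, 17, 11, 28, 8), (14, 39, 17, 11, 32, 36), (14, 39, 17, 11, 40, 19), (14, 39, 17, 11, 7, 10), (18, 26, 1, 24, 22, 18), (18, 32, 7, 18, 22, 18), (18, 6, 18, 5, 22, 18), (8, 25, 34, 14, 13, 31), (8, 25, 34, 14, 15, 32), (8, 25, 34, 14, 19, 18), (8, 25, 34, 14, 24, 19), (8, 37, 36, 12, 13, 31), (8, 37, 36, 12, 15, 32), (8, 37, 36, 12, 19, 18), (8, 37, 36, 12, 24, 19), (8, 40, 31, 25, 13, 31), (8, 40, 31, 25, 15, 32), (8, 40, 31, 25, 19, 18), (8, 40, 31, 25, 24, 19)}.
Selection F ≠ 31: {(14, 39, 17, 11, 28, 8), (14, 39, 17, 11, 32, 36), (14, 39, 17, 11, 40, 19), (14, 39, 17, 11, 7, 10), (18, 26, 1, 24, 22, 18), (18, 32, 7, 18, 22, 18), (18, 6, 18, 5, 22, 18), (8, 25, 34, 14, 13, 31), (8, 25, 34, 14, 15, 32), (8, 25, 34, 14, 19, 18), (8, 25, 34, 14, 24, 19), (8, 37, 36, 12, 13, 31), (8, 37, 36, 12, 15, 32), (8, 37, 36, 12, 19, 18), (8, 37, 36, 12, 24, 19)}
Selection F = 17: {(14, 39, 17, 11, 28, 8), (14, 39, 17, 11, 32, 36), (14, 39, 17, 11, 40, 19), (14, 39, 17, 11, 7, 10)}
Projecting to G, A (3 duplicate(s) eliminated): {(14, 11)}

{(14, 11)}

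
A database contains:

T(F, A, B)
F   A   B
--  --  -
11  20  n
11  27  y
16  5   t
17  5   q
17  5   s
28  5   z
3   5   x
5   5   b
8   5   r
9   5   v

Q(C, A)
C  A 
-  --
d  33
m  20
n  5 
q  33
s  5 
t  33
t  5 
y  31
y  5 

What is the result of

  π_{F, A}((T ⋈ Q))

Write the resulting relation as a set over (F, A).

Natural join on A: {(11, 20, n, m), (16, 5, t, n), (16, 5, t, s), (16, 5, t, t), (16, 5, t, y), (17, 5, q, n), (17, 5, q, s), (17, 5, q, t), (17, 5, q, y), (17, 5, s, n), (17, 5, s, s), (17, 5, s, t), (17, 5, s, y), (28, 5, z, n), (28, 5, z, s), (28, 5, z, t), (28, 5, z, y), (3, 5, x, n), (3, 5, x, s), (3, 5, x, t), (3, 5, x, y), (5, 5, b, n), (5, 5, b, s), (5, 5, b, t), (5, 5, b, y), (8, 5, r, n), (8, 5, r, s), (8, 5, r, t), (8, 5, r, y), (9, 5, v, n), (9, 5, v, s), (9, 5, v, t), (9, 5, v, y)}
π[F, A]: project onto (F, A) (25 duplicate(s) eliminated) → {(11, 20), (16, 5), (17, 5), (28, 5), (3, 5), (5, 5), (8, 5), (9, 5)}

{(11, 20), (16, 5), (17, 5), (28, 5), (3, 5), (5, 5), (8, 5), (9, 5)}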